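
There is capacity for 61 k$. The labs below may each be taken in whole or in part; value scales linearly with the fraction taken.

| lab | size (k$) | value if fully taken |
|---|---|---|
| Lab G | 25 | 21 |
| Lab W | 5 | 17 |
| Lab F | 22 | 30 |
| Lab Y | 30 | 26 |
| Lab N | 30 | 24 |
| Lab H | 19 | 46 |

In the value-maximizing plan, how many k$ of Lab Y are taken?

15

Best value per unit of size first: Lab W 17/5≈3.4, Lab H 46/19≈2.42, Lab F 30/22≈1.36, Lab Y 26/30≈0.867, Lab G 21/25≈0.84, Lab N 24/30≈0.8.
Lab W: take in full, 5 k$ for value 17 — 56 left.
All 19 k$ of Lab H fit (value 46) — 37 remain.
All 22 k$ of Lab F fit (value 30) — 15 remain.
15 k$ left: a 15/30 share of Lab Y gives 26×15/30 = 13.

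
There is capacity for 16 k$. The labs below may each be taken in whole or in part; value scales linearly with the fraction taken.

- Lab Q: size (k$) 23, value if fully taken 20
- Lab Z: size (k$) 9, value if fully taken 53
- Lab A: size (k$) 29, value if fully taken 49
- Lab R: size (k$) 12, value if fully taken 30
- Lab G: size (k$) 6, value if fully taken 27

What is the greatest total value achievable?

82.5

Sort by value density: Lab Z 53/9≈5.89, Lab G 27/6≈4.5, Lab R 30/12≈2.5, Lab A 49/29≈1.69, Lab Q 20/23≈0.87.
All 9 k$ of Lab Z fit (value 53) ; 7 remain.
Lab G: take in full, 6 k$ for value 27 ; 1 left.
1 k$ left: a 1/12 share of Lab R gives 30×1/12 = 2.5.
Total value = 82.5.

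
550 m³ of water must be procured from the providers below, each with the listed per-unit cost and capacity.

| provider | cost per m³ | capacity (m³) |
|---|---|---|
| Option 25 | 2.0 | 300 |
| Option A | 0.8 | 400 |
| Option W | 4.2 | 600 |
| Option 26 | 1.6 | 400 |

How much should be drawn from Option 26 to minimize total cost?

150

Fill from the cheapest provider first.
Option A at 0.8: take all 400 m³ → 150 still needed.
Option 26 at 1.6: take 150 of its 400 → requirement met.
Option 25, Option W: unused.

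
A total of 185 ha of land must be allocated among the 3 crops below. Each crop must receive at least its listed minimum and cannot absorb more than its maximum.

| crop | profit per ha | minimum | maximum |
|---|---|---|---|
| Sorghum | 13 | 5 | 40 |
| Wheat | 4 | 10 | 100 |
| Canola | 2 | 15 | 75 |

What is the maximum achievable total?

1010

Meeting every minimum uses 5+10+15 = 30 ha, leaving 155.
Order the crops by profit per ha: Sorghum 13 > Wheat 4 > Canola 2.
Give Sorghum 35 more to hit its cap of 40 ; 120 left.
Give Wheat 90 more to hit its cap of 100 ; 30 left.
Canola: +30 (room for 60) → 45. Pool exhausted.
Total = 13×40 + 4×100 + 2×45 = 1010.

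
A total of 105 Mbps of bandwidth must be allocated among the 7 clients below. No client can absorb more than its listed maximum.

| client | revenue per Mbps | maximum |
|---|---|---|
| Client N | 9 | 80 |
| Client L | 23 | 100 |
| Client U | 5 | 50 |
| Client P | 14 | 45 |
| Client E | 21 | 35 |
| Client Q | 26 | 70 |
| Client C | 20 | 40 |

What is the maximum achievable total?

Order the clients by revenue per Mbps: Client Q 26 > Client L 23 > Client E 21 > Client C 20 > Client P 14 > Client N 9 > Client U 5.
Give Client Q 70 to hit its cap of 70 → 35 left.
Client L: +35 (room for 100) → 35. Pool exhausted.
Total = 23×35 + 26×70 = 2625.

2625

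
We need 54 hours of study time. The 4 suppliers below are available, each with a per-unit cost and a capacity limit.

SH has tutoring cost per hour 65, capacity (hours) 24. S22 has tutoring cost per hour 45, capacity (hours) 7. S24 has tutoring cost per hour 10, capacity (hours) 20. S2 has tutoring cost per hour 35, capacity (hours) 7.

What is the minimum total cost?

Cheapest first:
S24 (10): use full 20 ; 34 hours to go.
S2 at 35: take all 7 hours ; 27 still needed.
Take 7 from S22 at 45 ; need 20 more.
Take 20 from SH at 65 to finish.
Cost = 20×10 + 7×35 + 7×45 + 20×65 = 2060.

2060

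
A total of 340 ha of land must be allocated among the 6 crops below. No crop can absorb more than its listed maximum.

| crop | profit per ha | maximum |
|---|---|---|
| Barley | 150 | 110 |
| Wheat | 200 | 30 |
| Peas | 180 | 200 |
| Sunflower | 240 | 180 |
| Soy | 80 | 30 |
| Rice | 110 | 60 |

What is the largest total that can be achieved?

72600

Rank by profit per ha: Sunflower 240 > Wheat 200 > Peas 180 > Barley 150 > Rice 110 > Soy 80.
Give Sunflower 180 to hit its cap of 180 ; 160 left.
Wheat: +30 to 30 (cap) ; 130 left.
Peas: +130 (room for 200) → 130. Pool exhausted.
Total = 200×30 + 180×130 + 240×180 = 72600.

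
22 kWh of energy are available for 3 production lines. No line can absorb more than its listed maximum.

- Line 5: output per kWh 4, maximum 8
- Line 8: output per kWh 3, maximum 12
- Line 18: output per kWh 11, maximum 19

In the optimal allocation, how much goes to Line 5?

3

Rank by output per kWh: Line 18 11 > Line 5 4 > Line 8 3.
Line 18 takes 19 to reach its cap of 19 — 3 left.
Line 5: +3 (room for 8) → 3. Pool exhausted.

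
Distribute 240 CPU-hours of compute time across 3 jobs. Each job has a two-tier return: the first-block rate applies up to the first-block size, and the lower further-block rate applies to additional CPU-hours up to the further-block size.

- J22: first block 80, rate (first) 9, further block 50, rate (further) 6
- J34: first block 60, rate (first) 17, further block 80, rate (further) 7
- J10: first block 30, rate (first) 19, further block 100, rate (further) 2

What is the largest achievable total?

2800

Order all 6 blocks by rate: J10/first 19 > J34/first 17 > J22/first 9 > J34/second 7 > J22/second 6 > J10/second 2.
Fill J10 first block (30 at 19) ; 210 left.
J34/first (17): +60 ; 150 left.
J22 first at 9: fill all 80 ; 70 left.
70 remain; put them into J34 second at 7.
Total = 19×30 + 17×60 + 9×80 + 7×70 = 2800.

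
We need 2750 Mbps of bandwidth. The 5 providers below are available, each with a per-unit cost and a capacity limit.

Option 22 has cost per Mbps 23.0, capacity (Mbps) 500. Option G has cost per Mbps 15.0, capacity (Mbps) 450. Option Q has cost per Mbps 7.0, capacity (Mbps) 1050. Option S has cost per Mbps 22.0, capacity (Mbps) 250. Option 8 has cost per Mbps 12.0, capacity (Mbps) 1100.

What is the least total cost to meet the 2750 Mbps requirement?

Fill from the cheapest provider first.
Option Q at 7.0: take all 1050 Mbps → 1700 still needed.
Option 8 (12.0): use full 1100 → 600 Mbps to go.
Take 450 from Option G at 15.0 → need 150 more.
Option S at 22.0: take 150 of its 250 → requirement met.
Option 22: unused.
Cost = 1050×7.0 + 1100×12.0 + 450×15.0 + 150×22.0 = 30600.

30600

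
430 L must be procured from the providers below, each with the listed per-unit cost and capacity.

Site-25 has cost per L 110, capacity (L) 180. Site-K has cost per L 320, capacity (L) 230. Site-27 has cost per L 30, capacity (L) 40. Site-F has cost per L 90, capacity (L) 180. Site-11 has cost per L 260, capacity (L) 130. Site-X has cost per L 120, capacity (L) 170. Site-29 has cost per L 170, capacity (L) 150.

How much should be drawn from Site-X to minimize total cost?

30

Use providers in increasing cost order.
Take 40 from Site-27 at 30 — need 390 more.
Site-F at 90: take all 180 L — 210 still needed.
Site-25 at 110: take all 180 L — 30 still needed.
Site-X (120): take the remaining 30 — done.
Site-29, Site-11, Site-K: unused.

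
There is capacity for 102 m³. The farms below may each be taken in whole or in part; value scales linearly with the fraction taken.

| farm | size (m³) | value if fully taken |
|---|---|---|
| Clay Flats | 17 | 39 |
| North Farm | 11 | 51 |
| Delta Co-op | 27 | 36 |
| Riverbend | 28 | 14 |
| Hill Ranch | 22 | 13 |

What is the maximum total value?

Best value per unit of size first: North Farm 51/11≈4.64, Clay Flats 39/17≈2.29, Delta Co-op 36/27≈1.33, Hill Ranch 13/22≈0.591, Riverbend 14/28≈0.5.
All 11 m³ of North Farm fit (value 51) ; 91 remain.
Clay Flats: take in full, 17 m³ for value 39 ; 74 left.
Delta Co-op: take in full, 27 m³ for value 36 ; 47 left.
Take all of Hill Ranch (22 m³, value 13) ; 25 m³ left.
Fill the last 25 m³ with part of Riverbend: 25/28 of it earns 12.5.
Total value = 151.5.

151.5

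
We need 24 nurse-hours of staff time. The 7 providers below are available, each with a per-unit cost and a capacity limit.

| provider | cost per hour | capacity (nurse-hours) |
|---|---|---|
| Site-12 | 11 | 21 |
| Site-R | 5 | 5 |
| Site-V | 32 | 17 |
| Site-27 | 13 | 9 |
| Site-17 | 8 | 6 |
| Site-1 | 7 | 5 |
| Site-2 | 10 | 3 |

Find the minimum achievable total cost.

Cheapest first:
Take 5 from Site-R at 5 ; need 19 more.
Take 5 from Site-1 at 7 ; need 14 more.
Site-17 (8): use full 6 ; 8 nurse-hours to go.
Site-2 at 10: take all 3 nurse-hours ; 5 still needed.
Site-12 at 11: take 5 of its 21 ; requirement met.
Site-27, Site-V: unused.
Cost = 5×5 + 5×7 + 6×8 + 3×10 + 5×11 = 193.

193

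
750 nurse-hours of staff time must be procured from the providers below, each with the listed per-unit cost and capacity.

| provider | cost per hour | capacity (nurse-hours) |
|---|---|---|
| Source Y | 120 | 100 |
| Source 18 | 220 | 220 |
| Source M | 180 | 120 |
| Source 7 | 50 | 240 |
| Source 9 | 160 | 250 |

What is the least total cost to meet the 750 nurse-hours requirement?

Cheapest first:
Source 7 at 50: take all 240 nurse-hours → 510 still needed.
Source Y (120): use full 100 → 410 nurse-hours to go.
Source 9 (160): use full 250 → 160 nurse-hours to go.
Source M at 180: take all 120 nurse-hours → 40 still needed.
Take 40 from Source 18 at 220 to finish.
Cost = 240×50 + 100×120 + 250×160 + 120×180 + 40×220 = 94400.

94400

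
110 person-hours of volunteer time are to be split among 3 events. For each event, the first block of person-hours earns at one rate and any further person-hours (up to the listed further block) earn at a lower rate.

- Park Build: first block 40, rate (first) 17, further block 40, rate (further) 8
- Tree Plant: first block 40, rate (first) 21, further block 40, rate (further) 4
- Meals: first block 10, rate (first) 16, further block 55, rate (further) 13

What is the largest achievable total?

1940

Treat each block as its own option and order by rate: Tree Plant/first 21 > Park Build/first 17 > Meals/first 16 > Meals/second 13 > Park Build/second 8 > Tree Plant/second 4.
Tree Plant/first (21): +40 ; 70 left.
Park Build first at 17: fill all 40 ; 30 left.
Meals first at 16: fill all 10 ; 20 left.
Meals/second: +20 of 55 at 13; pool empty.
Total = 21×40 + 17×40 + 16×10 + 13×20 = 1940.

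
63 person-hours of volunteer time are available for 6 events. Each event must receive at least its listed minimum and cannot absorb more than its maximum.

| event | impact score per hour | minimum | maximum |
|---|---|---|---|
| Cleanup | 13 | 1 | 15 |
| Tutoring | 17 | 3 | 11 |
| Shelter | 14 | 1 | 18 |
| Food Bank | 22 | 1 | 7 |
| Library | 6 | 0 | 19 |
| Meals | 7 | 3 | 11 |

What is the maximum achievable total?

Meeting every minimum uses 1+3+1+1+0+3 = 9 person-hours, leaving 54.
Rank by impact score per hour: Food Bank 22 > Tutoring 17 > Shelter 14 > Cleanup 13 > Meals 7 > Library 6.
Give Food Bank 6 more to hit its cap of 7 — 48 left.
Tutoring takes 8 more to reach its cap of 11 — 40 left.
Shelter: +17 to 18 (cap) — 23 left.
Cleanup takes 14 more to reach its cap of 15 — 9 left.
Give Meals 8 more to hit its cap of 11 — 1 left.
Library: +1 (room for 19) → 1. Pool exhausted.
Total = 13×15 + 17×11 + 14×18 + 22×7 + 6×1 + 7×11 = 871.

871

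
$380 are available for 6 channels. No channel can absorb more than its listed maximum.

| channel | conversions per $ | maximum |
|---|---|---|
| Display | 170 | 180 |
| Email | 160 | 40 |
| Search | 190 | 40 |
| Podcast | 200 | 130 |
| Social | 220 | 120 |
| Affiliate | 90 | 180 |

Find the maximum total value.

75300

Order the channels by conversions per $: Social 220 > Podcast 200 > Search 190 > Display 170 > Email 160 > Affiliate 90.
Social takes 120 to reach its cap of 120 ; 260 left.
Podcast takes 130 to reach its cap of 130 ; 130 left.
Search takes 40 to reach its cap of 40 ; 90 left.
Display has room for 180 but only 90 remain, so it gets 90.
Total = 170×90 + 190×40 + 200×130 + 220×120 = 75300.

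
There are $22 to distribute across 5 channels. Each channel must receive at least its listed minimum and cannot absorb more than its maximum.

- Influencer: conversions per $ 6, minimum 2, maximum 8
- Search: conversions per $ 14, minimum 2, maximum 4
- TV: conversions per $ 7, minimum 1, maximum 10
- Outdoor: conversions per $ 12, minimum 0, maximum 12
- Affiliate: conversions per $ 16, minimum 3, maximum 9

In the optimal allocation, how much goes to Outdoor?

6

Meeting every minimum uses 2+2+1+0+3 = 8 $, leaving 14.
Highest conversions per $ first: Affiliate 16 > Search 14 > Outdoor 12 > TV 7 > Influencer 6.
Affiliate: +6 to 9 (cap) — 8 left.
Give Search 2 more to hit its cap of 4 — 6 left.
Only 6 left; Outdoor takes them to reach 6.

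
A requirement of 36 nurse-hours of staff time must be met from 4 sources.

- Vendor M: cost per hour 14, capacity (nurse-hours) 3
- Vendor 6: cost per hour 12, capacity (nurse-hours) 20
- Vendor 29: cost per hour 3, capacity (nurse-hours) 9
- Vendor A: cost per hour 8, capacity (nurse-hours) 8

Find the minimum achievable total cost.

Use sources in increasing cost order.
Take 9 from Vendor 29 at 3 — need 27 more.
Take 8 from Vendor A at 8 — need 19 more.
Vendor 6 (12): take the remaining 19 — done.
Vendor M: unused.
Cost = 9×3 + 8×8 + 19×12 = 319.

319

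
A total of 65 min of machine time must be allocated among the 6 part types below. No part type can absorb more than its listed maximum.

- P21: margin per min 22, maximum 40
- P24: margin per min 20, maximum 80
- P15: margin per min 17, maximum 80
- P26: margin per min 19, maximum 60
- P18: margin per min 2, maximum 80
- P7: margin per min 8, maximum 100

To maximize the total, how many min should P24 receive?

Highest margin per min first: P21 22 > P24 20 > P26 19 > P15 17 > P7 8 > P18 2.
P21 takes 40 to reach its cap of 40 ; 25 left.
P24: +25 (room for 80) → 25. Pool exhausted.

25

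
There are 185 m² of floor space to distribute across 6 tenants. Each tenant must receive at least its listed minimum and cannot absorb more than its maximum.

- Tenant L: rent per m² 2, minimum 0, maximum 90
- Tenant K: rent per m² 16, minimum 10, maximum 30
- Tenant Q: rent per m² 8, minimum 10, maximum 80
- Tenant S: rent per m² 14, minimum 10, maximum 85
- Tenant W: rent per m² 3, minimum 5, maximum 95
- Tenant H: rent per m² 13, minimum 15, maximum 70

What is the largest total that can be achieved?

Meeting every minimum uses 0+10+10+10+5+15 = 50 m², leaving 135.
Highest rent per m² first: Tenant K 16 > Tenant S 14 > Tenant H 13 > Tenant Q 8 > Tenant W 3 > Tenant L 2.
Tenant K: +20 to 30 (cap) — 115 left.
Tenant S takes 75 more to reach its cap of 85 — 40 left.
Tenant H: +40 (room for 55) → 55. Pool exhausted.
Total = 16×30 + 8×10 + 14×85 + 3×5 + 13×55 = 2480.

2480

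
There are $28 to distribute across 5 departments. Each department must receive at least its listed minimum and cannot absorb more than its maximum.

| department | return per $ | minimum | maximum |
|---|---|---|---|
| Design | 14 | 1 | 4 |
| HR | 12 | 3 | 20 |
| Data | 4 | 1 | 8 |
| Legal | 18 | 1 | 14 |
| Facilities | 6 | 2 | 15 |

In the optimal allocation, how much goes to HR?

7

Meeting every minimum uses 1+3+1+1+2 = 8 $, leaving 20.
Highest return per $ first: Legal 18 > Design 14 > HR 12 > Facilities 6 > Data 4.
Legal takes 13 more to reach its cap of 14 → 7 left.
Design takes 3 more to reach its cap of 4 → 4 left.
HR: +4 (room for 17) → 7. Pool exhausted.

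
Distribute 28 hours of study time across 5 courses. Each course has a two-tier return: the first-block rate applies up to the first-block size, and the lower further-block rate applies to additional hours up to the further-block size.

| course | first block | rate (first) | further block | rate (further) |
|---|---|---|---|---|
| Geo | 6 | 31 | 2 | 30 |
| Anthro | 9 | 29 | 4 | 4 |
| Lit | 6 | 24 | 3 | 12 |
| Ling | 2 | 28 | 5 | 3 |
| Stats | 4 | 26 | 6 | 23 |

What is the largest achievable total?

Treat each block as its own option and order by rate: Geo/first 31 > Geo/second 30 > Anthro/first 29 > Ling/first 28 > Stats/first 26 > Lit/first 24 > Stats/second 23 > Lit/second 12 > Anthro/second 4 > Ling/second 3.
Geo first at 31: fill all 6 — 22 left.
Geo second at 30: fill all 2 — 20 left.
Anthro/first (29): +9 — 11 left.
Ling/first (28): +2 — 9 left.
Fill Stats first block (4 at 26) — 5 left.
Lit first at 24: only 5 left, fill 5.
Total = 31×6 + 30×2 + 29×9 + 28×2 + 26×4 + 24×5 = 787.

787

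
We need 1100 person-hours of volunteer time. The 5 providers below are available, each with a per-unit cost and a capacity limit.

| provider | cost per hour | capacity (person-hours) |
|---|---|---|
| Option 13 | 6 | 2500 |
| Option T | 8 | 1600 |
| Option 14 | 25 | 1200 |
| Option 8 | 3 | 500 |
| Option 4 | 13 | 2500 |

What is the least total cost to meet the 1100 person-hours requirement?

Fill from the cheapest provider first.
Option 8 (3): use full 500 — 600 person-hours to go.
Take 600 from Option 13 at 6 to finish.
Option T, Option 4, Option 14: unused.
Cost = 500×3 + 600×6 = 5100.

5100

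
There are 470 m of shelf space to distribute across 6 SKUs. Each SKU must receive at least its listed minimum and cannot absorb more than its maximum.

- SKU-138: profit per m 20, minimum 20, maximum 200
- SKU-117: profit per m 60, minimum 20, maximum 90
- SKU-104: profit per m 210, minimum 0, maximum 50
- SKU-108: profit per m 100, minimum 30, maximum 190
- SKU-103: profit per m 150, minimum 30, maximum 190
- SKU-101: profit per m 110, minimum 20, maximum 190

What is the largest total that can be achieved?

Meeting every minimum uses 20+20+0+30+30+20 = 120 m, leaving 350.
Rank by profit per m: SKU-104 210 > SKU-103 150 > SKU-101 110 > SKU-108 100 > SKU-117 60 > SKU-138 20.
Give SKU-104 50 more to hit its cap of 50 ; 300 left.
Give SKU-103 160 more to hit its cap of 190 ; 140 left.
SKU-101 has room for 170 more but only 140 remain, so it gets 160.
Total = 20×20 + 60×20 + 210×50 + 100×30 + 150×190 + 110×160 = 61200.

61200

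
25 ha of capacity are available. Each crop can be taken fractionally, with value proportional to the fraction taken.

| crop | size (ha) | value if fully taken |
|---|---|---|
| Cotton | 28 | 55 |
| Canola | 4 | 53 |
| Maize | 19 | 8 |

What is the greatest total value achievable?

Rank by value-to-size ratio: Canola 53/4≈13.2, Cotton 55/28≈1.96, Maize 8/19≈0.421.
All 4 ha of Canola fit (value 53) — 21 remain.
21 ha left: a 21/28 share of Cotton gives 55×21/28 = 41.25.
Total value = 94.25.

94.25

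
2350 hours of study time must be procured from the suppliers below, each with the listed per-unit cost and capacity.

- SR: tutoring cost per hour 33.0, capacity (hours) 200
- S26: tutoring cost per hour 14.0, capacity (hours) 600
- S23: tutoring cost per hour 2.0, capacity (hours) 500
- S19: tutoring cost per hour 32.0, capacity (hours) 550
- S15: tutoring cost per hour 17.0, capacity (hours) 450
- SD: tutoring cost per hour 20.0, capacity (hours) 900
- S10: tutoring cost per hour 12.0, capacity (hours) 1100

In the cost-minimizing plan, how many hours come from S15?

Use suppliers in increasing cost order.
S23 (2.0): use full 500 ; 1850 hours to go.
S10 (12.0): use full 1100 ; 750 hours to go.
Take 600 from S26 at 14.0 ; need 150 more.
S15 (17.0): take the remaining 150 ; done.
SD, S19, SR: unused.

150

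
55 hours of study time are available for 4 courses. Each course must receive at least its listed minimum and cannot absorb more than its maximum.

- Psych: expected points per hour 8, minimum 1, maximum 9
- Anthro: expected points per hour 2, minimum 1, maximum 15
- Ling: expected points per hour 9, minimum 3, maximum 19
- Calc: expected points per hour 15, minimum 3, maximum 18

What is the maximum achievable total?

531

Meeting every minimum uses 1+1+3+3 = 8 hours, leaving 47.
Rank by expected points per hour: Calc 15 > Ling 9 > Psych 8 > Anthro 2.
Calc: +15 to 18 (cap) → 32 left.
Ling: +16 to 19 (cap) → 16 left.
Psych: +8 to 9 (cap) → 8 left.
Anthro: +8 (room for 14) → 9. Pool exhausted.
Total = 8×9 + 2×9 + 9×19 + 15×18 = 531.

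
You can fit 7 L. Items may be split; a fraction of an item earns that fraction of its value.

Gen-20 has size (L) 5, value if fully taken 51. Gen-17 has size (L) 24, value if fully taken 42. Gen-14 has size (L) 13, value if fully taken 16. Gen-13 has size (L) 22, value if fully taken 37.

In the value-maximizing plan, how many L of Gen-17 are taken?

Rank by value-to-size ratio: Gen-20 51/5≈10.2, Gen-17 42/24≈1.75, Gen-13 37/22≈1.68, Gen-14 16/13≈1.23.
Take all of Gen-20 (5 L, value 51) — 2 L left.
2 L left: a 2/24 share of Gen-17 gives 42×2/24 = 3.5.

2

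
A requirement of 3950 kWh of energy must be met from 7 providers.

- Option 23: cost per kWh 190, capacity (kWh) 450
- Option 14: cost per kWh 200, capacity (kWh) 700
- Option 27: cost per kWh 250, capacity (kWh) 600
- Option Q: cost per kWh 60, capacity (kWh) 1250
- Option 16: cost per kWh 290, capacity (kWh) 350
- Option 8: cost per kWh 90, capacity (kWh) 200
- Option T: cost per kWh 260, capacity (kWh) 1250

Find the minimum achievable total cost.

663500

Fill from the cheapest provider first.
Option Q (60): use full 1250 → 2700 kWh to go.
Option 8 at 90: take all 200 kWh → 2500 still needed.
Option 23 at 190: take all 450 kWh → 2050 still needed.
Option 14 (200): use full 700 → 1350 kWh to go.
Option 27 (250): use full 600 → 750 kWh to go.
Take 750 from Option T at 260 to finish.
Option 16: unused.
Cost = 1250×60 + 200×90 + 450×190 + 700×200 + 600×250 + 750×260 = 663500.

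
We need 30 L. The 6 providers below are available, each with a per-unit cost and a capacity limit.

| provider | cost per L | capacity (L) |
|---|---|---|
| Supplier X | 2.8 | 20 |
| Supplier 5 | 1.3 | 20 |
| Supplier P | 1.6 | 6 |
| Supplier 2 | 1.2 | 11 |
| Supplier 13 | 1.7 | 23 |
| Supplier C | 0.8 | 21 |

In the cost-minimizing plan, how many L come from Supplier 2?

9

Cheapest first:
Take 21 from Supplier C at 0.8 ; need 9 more.
Supplier 2 (1.2): take the remaining 9 ; done.
Supplier 5, Supplier P, Supplier 13, Supplier X: unused.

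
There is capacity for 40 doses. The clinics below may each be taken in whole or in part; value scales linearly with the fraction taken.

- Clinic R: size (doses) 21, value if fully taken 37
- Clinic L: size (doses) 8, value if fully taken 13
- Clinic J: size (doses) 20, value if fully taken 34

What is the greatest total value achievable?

Rank by value-to-size ratio: Clinic R 37/21≈1.76, Clinic J 34/20≈1.7, Clinic L 13/8≈1.62.
Clinic R: take in full, 21 doses for value 37 — 19 left.
Fill the last 19 doses with part of Clinic J: 19/20 of it earns 32.3.
Total value = 69.3.

69.3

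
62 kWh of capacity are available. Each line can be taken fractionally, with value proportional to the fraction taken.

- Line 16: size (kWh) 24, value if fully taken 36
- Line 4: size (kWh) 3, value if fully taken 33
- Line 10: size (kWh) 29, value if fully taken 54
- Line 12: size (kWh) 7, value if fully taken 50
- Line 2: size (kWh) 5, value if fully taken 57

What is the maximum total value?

Sort by value density: Line 2 57/5≈11.4, Line 4 33/3≈11, Line 12 50/7≈7.14, Line 10 54/29≈1.86, Line 16 36/24≈1.5.
Take all of Line 2 (5 kWh, value 57) — 57 kWh left.
Line 4: take in full, 3 kWh for value 33 — 54 left.
Line 12: take in full, 7 kWh for value 50 — 47 left.
All 29 kWh of Line 10 fit (value 54) — 18 remain.
Fill the last 18 kWh with part of Line 16: 18/24 of it earns 27.
Total value = 221.

221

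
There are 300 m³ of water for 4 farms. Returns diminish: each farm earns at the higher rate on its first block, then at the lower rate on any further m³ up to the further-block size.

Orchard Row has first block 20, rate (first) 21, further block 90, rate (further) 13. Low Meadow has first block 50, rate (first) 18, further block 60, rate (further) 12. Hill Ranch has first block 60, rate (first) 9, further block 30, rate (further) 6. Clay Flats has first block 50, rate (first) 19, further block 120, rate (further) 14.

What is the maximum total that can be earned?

Rank every tier by rate: Orchard Row/tier1 21 > Clay Flats/tier1 19 > Low Meadow/tier1 18 > Clay Flats/tier2 14 > Orchard Row/tier2 13 > Low Meadow/tier2 12 > Hill Ranch/tier1 9 > Hill Ranch/tier2 6.
Orchard Row tier1 at 21: fill all 20 ; 280 left.
Clay Flats tier1 at 19: fill all 50 ; 230 left.
Low Meadow tier1 at 18: fill all 50 ; 180 left.
Clay Flats tier2 at 14: fill all 120 ; 60 left.
Orchard Row tier2 at 13: only 60 left, fill 60.
Total = 21×20 + 19×50 + 18×50 + 14×120 + 13×60 = 4730.

4730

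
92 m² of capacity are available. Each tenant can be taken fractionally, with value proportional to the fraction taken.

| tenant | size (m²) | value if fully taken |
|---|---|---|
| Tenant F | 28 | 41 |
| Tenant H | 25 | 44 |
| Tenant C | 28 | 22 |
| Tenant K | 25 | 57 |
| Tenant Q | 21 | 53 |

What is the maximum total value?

184.75

Sort by value density: Tenant Q 53/21≈2.52, Tenant K 57/25≈2.28, Tenant H 44/25≈1.76, Tenant F 41/28≈1.46, Tenant C 22/28≈0.786.
Tenant Q: take in full, 21 m² for value 53 ; 71 left.
All 25 m² of Tenant K fit (value 57) ; 46 remain.
All 25 m² of Tenant H fit (value 44) ; 21 remain.
Only 21 m² remain; take 21/28 of Tenant F for value 41×21/28 = 30.75.
Total value = 184.75.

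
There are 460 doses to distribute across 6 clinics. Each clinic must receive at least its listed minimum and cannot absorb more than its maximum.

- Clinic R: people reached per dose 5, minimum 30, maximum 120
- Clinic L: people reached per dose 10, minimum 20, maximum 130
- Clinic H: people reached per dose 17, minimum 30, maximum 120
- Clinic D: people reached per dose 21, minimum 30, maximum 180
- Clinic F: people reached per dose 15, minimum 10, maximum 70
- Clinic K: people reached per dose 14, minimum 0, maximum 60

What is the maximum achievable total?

Meeting every minimum uses 30+20+30+30+10+0 = 120 doses, leaving 340.
Rank by people reached per dose: Clinic D 21 > Clinic H 17 > Clinic F 15 > Clinic K 14 > Clinic L 10 > Clinic R 5.
Clinic D takes 150 more to reach its cap of 180 ; 190 left.
Give Clinic H 90 more to hit its cap of 120 ; 100 left.
Give Clinic F 60 more to hit its cap of 70 ; 40 left.
Clinic K: +40 (room for 60) → 40. Pool exhausted.
Total = 5×30 + 10×20 + 17×120 + 21×180 + 15×70 + 14×40 = 7780.

7780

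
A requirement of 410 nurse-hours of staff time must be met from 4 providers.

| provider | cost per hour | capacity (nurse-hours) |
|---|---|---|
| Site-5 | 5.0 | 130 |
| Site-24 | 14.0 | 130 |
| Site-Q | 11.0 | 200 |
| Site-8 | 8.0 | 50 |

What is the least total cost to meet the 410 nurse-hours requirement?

3670

Use providers in increasing cost order.
Site-5 at 5.0: take all 130 nurse-hours ; 280 still needed.
Site-8 at 8.0: take all 50 nurse-hours ; 230 still needed.
Site-Q at 11.0: take all 200 nurse-hours ; 30 still needed.
Take 30 from Site-24 at 14.0 to finish.
Cost = 130×5.0 + 50×8.0 + 200×11.0 + 30×14.0 = 3670.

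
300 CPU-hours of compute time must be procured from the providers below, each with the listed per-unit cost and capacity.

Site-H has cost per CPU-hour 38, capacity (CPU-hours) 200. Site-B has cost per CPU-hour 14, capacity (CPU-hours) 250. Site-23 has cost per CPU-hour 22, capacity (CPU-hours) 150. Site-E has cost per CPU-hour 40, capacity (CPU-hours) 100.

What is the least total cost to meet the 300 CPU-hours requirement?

Fill from the cheapest provider first.
Site-B at 14: take all 250 CPU-hours → 50 still needed.
Site-23 at 22: take 50 of its 150 → requirement met.
Site-H, Site-E: unused.
Cost = 250×14 + 50×22 = 4600.

4600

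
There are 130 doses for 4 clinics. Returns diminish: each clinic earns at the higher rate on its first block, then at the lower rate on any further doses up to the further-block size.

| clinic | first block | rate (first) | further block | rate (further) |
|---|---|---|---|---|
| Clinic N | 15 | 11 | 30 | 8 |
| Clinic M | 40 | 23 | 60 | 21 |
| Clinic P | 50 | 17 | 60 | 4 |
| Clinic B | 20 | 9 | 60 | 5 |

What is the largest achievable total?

2690

Treat each block as its own option and order by rate: Clinic M/tier1 23 > Clinic M/tier2 21 > Clinic P/tier1 17 > Clinic N/tier1 11 > Clinic B/tier1 9 > Clinic N/tier2 8 > Clinic B/tier2 5 > Clinic P/tier2 4.
Clinic M tier1 at 23: fill all 40 — 90 left.
Clinic M/tier2 (21): +60 — 30 left.
Clinic P/tier1: +30 of 50 at 17; pool empty.
Total = 23×40 + 21×60 + 17×30 = 2690.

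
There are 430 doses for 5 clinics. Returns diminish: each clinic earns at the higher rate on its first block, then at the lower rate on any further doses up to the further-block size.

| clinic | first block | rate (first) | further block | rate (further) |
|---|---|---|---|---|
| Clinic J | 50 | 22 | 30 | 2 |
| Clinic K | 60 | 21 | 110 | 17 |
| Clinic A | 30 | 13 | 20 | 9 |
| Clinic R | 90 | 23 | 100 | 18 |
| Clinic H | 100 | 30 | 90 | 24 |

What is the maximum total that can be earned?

10310

Treat each block as its own option and order by rate: Clinic H/tier1 30 > Clinic H/tier2 24 > Clinic R/tier1 23 > Clinic J/tier1 22 > Clinic K/tier1 21 > Clinic R/tier2 18 > Clinic K/tier2 17 > Clinic A/tier1 13 > Clinic A/tier2 9 > Clinic J/tier2 2.
Fill Clinic H tier1 block (100 at 30) → 330 left.
Clinic H/tier2 (24): +90 → 240 left.
Clinic R/tier1 (23): +90 → 150 left.
Fill Clinic J tier1 block (50 at 22) → 100 left.
Fill Clinic K tier1 block (60 at 21) → 40 left.
40 remain; put them into Clinic R tier2 at 18.
Total = 30×100 + 24×90 + 23×90 + 22×50 + 21×60 + 18×40 = 10310.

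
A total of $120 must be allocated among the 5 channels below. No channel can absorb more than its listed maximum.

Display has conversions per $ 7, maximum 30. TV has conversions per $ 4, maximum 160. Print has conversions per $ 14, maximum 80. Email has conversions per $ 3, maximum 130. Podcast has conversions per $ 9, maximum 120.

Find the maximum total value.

Rank by conversions per $: Print 14 > Podcast 9 > Display 7 > TV 4 > Email 3.
Give Print 80 to hit its cap of 80 → 40 left.
Only 40 left; Podcast takes them to reach 40.
Total = 14×80 + 9×40 = 1480.

1480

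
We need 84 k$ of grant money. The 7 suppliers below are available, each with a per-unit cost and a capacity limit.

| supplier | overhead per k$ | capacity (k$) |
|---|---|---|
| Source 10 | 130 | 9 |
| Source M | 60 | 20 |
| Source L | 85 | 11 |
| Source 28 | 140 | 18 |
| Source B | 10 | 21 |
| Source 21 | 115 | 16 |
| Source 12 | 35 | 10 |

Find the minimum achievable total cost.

Fill from the cheapest supplier first.
Source B at 10: take all 21 k$ ; 63 still needed.
Source 12 at 35: take all 10 k$ ; 53 still needed.
Take 20 from Source M at 60 ; need 33 more.
Source L (85): use full 11 ; 22 k$ to go.
Source 21 (115): use full 16 ; 6 k$ to go.
Take 6 from Source 10 at 130 to finish.
Source 28: unused.
Cost = 21×10 + 10×35 + 20×60 + 11×85 + 16×115 + 6×130 = 5315.

5315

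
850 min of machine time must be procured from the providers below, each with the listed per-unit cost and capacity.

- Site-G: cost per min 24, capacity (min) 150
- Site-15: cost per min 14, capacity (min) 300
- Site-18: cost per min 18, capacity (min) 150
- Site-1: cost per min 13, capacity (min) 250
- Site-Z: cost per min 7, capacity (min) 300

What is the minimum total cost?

Use providers in increasing cost order.
Site-Z (7): use full 300 ; 550 min to go.
Site-1 at 13: take all 250 min ; 300 still needed.
Site-15 at 14: take all 300 min ; 0 still needed.
Site-18, Site-G: unused.
Cost = 300×7 + 250×13 + 300×14 = 9550.

9550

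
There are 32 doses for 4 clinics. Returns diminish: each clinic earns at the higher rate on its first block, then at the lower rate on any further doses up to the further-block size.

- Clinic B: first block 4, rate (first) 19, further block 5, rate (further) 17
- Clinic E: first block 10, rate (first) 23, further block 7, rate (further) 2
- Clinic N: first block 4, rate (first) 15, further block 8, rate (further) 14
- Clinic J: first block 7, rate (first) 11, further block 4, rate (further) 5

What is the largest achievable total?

Treat each block as its own option and order by rate: Clinic E/tier1 23 > Clinic B/tier1 19 > Clinic B/tier2 17 > Clinic N/tier1 15 > Clinic N/tier2 14 > Clinic J/tier1 11 > Clinic J/tier2 5 > Clinic E/tier2 2.
Fill Clinic E tier1 block (10 at 23) → 22 left.
Clinic B tier1 at 19: fill all 4 → 18 left.
Fill Clinic B tier2 block (5 at 17) → 13 left.
Clinic N/tier1 (15): +4 → 9 left.
Clinic N tier2 at 14: fill all 8 → 1 left.
Clinic J tier1 at 11: only 1 left, fill 1.
Total = 23×10 + 19×4 + 17×5 + 15×4 + 14×8 + 11×1 = 574.

574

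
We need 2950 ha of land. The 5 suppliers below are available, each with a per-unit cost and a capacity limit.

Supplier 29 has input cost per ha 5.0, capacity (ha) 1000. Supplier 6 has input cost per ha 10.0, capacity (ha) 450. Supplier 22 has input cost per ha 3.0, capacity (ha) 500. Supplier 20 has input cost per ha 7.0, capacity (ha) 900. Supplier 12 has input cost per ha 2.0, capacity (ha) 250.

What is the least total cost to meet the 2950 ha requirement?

16300

Fill from the cheapest supplier first.
Take 250 from Supplier 12 at 2.0 → need 2700 more.
Supplier 22 (3.0): use full 500 → 2200 ha to go.
Supplier 29 (5.0): use full 1000 → 1200 ha to go.
Take 900 from Supplier 20 at 7.0 → need 300 more.
Supplier 6 (10.0): take the remaining 300 → done.
Cost = 250×2.0 + 500×3.0 + 1000×5.0 + 900×7.0 + 300×10.0 = 16300.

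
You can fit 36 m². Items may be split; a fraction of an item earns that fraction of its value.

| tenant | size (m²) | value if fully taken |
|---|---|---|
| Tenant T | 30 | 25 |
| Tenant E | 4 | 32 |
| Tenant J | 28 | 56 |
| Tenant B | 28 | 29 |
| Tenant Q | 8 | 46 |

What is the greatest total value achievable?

126

Rank by value-to-size ratio: Tenant E 32/4≈8, Tenant Q 46/8≈5.75, Tenant J 56/28≈2, Tenant B 29/28≈1.04, Tenant T 25/30≈0.833.
Tenant E: take in full, 4 m² for value 32 → 32 left.
Tenant Q: take in full, 8 m² for value 46 → 24 left.
Fill the last 24 m² with part of Tenant J: 24/28 of it earns 48.
Total value = 126.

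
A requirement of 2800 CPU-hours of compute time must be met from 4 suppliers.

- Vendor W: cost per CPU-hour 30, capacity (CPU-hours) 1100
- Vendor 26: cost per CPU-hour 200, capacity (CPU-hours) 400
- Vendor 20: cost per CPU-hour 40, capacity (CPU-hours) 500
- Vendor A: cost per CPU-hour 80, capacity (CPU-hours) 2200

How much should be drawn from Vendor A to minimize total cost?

1200

Fill from the cheapest supplier first.
Vendor W at 30: take all 1100 CPU-hours — 1700 still needed.
Vendor 20 (40): use full 500 — 1200 CPU-hours to go.
Take 1200 from Vendor A at 80 to finish.
Vendor 26: unused.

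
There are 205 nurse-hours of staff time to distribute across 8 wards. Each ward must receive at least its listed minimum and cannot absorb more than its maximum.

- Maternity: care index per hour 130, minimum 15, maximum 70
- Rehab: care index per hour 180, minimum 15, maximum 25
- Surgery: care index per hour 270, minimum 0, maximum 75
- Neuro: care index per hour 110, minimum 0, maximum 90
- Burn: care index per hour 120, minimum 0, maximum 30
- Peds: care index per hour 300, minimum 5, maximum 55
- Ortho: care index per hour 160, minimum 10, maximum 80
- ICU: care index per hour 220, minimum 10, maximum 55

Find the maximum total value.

Meeting every minimum uses 15+15+0+0+0+5+10+10 = 55 nurse-hours, leaving 150.
Highest care index per hour first: Peds 300 > Surgery 270 > ICU 220 > Rehab 180 > Ortho 160 > Maternity 130 > Burn 120 > Neuro 110.
Peds: +50 to 55 (cap) — 100 left.
Surgery: +75 to 75 (cap) — 25 left.
Only 25 left; ICU takes them to reach 35.
Total = 130×15 + 180×15 + 270×75 + 300×55 + 160×10 + 220×35 = 50700.

50700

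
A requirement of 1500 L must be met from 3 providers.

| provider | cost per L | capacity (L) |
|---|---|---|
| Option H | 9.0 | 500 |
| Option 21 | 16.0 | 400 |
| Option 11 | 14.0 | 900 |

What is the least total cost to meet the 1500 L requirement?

18700

Use providers in increasing cost order.
Option H at 9.0: take all 500 L — 1000 still needed.
Option 11 at 14.0: take all 900 L — 100 still needed.
Take 100 from Option 21 at 16.0 to finish.
Cost = 500×9.0 + 900×14.0 + 100×16.0 = 18700.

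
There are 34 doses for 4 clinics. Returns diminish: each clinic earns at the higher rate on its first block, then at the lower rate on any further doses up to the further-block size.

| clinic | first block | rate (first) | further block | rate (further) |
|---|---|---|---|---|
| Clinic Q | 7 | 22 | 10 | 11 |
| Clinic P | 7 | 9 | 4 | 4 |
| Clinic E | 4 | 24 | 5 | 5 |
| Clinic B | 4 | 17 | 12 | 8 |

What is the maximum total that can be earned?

507

Treat each block as its own option and order by rate: Clinic E/tier1 24 > Clinic Q/tier1 22 > Clinic B/tier1 17 > Clinic Q/tier2 11 > Clinic P/tier1 9 > Clinic B/tier2 8 > Clinic E/tier2 5 > Clinic P/tier2 4.
Clinic E/tier1 (24): +4 ; 30 left.
Clinic Q tier1 at 22: fill all 7 ; 23 left.
Clinic B tier1 at 17: fill all 4 ; 19 left.
Fill Clinic Q tier2 block (10 at 11) ; 9 left.
Clinic P tier1 at 9: fill all 7 ; 2 left.
Clinic B tier2 at 8: only 2 left, fill 2.
Total = 24×4 + 22×7 + 17×4 + 11×10 + 9×7 + 8×2 = 507.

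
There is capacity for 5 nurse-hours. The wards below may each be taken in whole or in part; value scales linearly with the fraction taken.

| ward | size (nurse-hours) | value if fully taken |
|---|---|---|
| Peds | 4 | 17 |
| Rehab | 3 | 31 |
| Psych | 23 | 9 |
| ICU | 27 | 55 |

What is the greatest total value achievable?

39.5

Sort by value density: Rehab 31/3≈10.3, Peds 17/4≈4.25, ICU 55/27≈2.04, Psych 9/23≈0.391.
Take all of Rehab (3 nurse-hours, value 31) → 2 nurse-hours left.
2 nurse-hours left: a 2/4 share of Peds gives 17×2/4 = 8.5.
Total value = 39.5.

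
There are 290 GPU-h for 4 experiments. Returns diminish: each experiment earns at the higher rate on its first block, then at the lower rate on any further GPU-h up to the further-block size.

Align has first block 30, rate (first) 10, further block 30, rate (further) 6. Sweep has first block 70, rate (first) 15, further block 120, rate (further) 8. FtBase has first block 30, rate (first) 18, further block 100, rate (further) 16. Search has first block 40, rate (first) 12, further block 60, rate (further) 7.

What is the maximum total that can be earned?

Order all 8 blocks by rate: FtBase/first 18 > FtBase/second 16 > Sweep/first 15 > Search/first 12 > Align/first 10 > Sweep/second 8 > Search/second 7 > Align/second 6.
FtBase/first (18): +30 — 260 left.
FtBase second at 16: fill all 100 — 160 left.
Sweep first at 15: fill all 70 — 90 left.
Fill Search first block (40 at 12) — 50 left.
Align first at 10: fill all 30 — 20 left.
20 remain; put them into Sweep second at 8.
Total = 18×30 + 16×100 + 15×70 + 12×40 + 10×30 + 8×20 = 4130.

4130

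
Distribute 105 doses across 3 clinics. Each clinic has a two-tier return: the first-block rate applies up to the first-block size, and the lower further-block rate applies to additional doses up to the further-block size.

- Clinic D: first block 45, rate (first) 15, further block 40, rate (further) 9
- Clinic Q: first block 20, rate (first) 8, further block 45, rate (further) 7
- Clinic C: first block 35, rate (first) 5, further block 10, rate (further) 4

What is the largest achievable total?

Treat each block as its own option and order by rate: Clinic D/tier1 15 > Clinic D/tier2 9 > Clinic Q/tier1 8 > Clinic Q/tier2 7 > Clinic C/tier1 5 > Clinic C/tier2 4.
Fill Clinic D tier1 block (45 at 15) — 60 left.
Clinic D tier2 at 9: fill all 40 — 20 left.
Clinic Q tier1 at 8: fill all 20 — 0 left.
Total = 15×45 + 9×40 + 8×20 = 1195.

1195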